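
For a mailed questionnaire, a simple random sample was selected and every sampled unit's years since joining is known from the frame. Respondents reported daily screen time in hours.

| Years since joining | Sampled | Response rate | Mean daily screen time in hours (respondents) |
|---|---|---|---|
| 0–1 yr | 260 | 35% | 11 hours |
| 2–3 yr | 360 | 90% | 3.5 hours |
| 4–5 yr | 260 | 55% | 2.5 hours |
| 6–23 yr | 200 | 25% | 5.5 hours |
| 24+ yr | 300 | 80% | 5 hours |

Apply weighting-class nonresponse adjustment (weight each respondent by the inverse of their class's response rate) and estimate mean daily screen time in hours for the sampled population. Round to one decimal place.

5.3

Weighting each respondent by the inverse class response rate inflates each class back to its sampled size, so the class weight is n_sampled:
  0–1 yr: 260 × 11 = 2860
  2–3 yr: 360 × 3.5 = 1260
  4–5 yr: 260 × 2.5 = 650
  6–23 yr: 200 × 5.5 = 1100
  24+ yr: 300 × 5 = 1500
Adjusted estimate = 7370 / 1,380 = 5.34058 → 5.3.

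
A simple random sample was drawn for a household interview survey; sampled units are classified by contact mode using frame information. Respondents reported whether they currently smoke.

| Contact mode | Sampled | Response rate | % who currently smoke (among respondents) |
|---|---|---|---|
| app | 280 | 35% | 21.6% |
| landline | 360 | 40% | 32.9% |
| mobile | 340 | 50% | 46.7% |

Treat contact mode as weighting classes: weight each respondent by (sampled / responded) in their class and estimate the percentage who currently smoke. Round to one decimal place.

34.5%

Inverse-response-rate weighting restores each class to its sampled count, so class totals weight by n_sampled:
  app: 280 × 21.6 = 6048
  landline: 360 × 32.9 = 11,844
  mobile: 340 × 46.7 = 15878
Adjusted estimate = 33,770 / 980 = 34.4592 → 34.5%.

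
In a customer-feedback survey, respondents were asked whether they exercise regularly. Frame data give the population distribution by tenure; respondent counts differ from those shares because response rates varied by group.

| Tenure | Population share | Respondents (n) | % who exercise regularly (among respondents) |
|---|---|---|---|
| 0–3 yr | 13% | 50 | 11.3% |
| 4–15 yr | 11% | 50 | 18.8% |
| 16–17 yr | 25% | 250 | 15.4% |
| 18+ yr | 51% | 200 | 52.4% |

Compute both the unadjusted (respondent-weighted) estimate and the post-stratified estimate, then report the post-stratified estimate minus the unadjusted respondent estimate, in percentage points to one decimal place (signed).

+5.3 percentage points

Without adjustment, the pooled respondent share is:
  (50/550)×11.3 + (50/550)×18.8 + (250/550)×15.4 + (200/550)×52.4 = 28.7909%
Post-stratifying to population shares instead:
  0.13×11.3 + 0.11×18.8 + 0.25×15.4 + 0.51×52.4 = 34.111%
Difference = 34.111 − 28.7909 = 5.3201 pp.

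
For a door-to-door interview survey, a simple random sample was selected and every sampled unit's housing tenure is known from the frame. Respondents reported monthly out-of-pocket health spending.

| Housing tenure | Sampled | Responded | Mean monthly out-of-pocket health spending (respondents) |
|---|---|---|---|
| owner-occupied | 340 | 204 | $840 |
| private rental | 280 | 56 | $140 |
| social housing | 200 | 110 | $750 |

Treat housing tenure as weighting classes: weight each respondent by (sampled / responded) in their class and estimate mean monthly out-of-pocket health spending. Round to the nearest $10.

Class response rates: owner-occupied 204/340 = 60%, private rental 56/280 = 20%, social housing 110/200 = 55%.
Weighting each respondent by the inverse class response rate inflates each class back to its sampled size, so the class weight is n_sampled:
  owner-occupied: 340 × 840 = 285,600
  private rental: 280 × 140 = 39,200
  social housing: 200 × 750 = 150,000
Adjusted estimate = 474,800 / 820 = 579.024 → $580.

$580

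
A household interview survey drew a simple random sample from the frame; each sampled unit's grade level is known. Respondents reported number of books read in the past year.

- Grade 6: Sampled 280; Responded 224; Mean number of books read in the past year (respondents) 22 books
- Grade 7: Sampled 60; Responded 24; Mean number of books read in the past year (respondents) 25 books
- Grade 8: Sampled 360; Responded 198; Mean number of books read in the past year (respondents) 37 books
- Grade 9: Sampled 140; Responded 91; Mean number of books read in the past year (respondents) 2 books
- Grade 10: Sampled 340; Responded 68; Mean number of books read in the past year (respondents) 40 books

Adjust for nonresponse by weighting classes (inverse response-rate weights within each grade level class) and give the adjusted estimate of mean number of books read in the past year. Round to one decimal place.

Class response rates: Grade 6 224/280 = 80%, Grade 7 24/60 = 40%, Grade 8 198/360 = 55%, Grade 9 91/140 = 65%, Grade 10 68/340 = 20%.
With weight = n_sampled/n_responded per class, the weighted class total is n_sampled:
  Grade 6: 280 × 22 = 6160
  Grade 7: 60 × 25 = 1500
  Grade 8: 360 × 37 = 13,320
  Grade 9: 140 × 2 = 280
  Grade 10: 340 × 40 = 13,600
Adjusted estimate = 34,860 / 1,180 = 29.5424 → 29.5.

29.5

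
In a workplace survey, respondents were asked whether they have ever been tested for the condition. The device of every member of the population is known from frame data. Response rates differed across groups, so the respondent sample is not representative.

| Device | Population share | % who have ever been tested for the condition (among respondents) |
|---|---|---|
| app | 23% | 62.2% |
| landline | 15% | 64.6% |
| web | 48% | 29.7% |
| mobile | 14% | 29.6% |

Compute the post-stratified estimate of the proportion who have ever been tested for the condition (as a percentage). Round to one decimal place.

42.4%

Post-stratification weights by population share, not respondent share:
  app: 0.23 × 62.2 = 14.306
  landline: 0.15 × 64.6 = 9.69
  web: 0.48 × 29.7 = 14.256
  mobile: 0.14 × 29.6 = 4.144
Post-stratified estimate = 42.396 → 42.4%.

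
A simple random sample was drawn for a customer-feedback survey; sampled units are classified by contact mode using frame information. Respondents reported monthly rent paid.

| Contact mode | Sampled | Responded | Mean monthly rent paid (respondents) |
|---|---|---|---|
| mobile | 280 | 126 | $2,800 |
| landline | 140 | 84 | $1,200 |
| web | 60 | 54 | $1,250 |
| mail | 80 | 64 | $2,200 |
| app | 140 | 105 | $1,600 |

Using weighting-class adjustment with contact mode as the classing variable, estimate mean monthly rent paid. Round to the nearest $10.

Class response rates: mobile 126/280 = 45%, landline 84/140 = 60%, web 54/60 = 90%, mail 64/80 = 80%, app 105/140 = 75%.
Each respondent's weight = sampled/responded in their class; summing within a class gives n_sampled, so:
  mobile: 280 × 2800 = 784,000
  landline: 140 × 1200 = 168,000
  web: 60 × 1250 = 75,000
  mail: 80 × 2200 = 176,000
  app: 140 × 1600 = 224,000
Adjusted estimate = 1,427,000 / 700 = 2038.57 → $2,040.

$2,040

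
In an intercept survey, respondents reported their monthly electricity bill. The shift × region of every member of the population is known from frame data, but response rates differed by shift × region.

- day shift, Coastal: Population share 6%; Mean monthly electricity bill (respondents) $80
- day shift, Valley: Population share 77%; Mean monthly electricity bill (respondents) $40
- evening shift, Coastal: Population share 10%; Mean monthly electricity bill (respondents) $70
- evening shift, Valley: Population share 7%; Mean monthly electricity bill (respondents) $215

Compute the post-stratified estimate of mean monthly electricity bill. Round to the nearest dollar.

$58

Each cell contributes population-share × respondent value:
  day shift, Coastal: 0.06 × 80 = 4.8
  day shift, Valley: 0.77 × 40 = 30.8
  evening shift, Coastal: 0.1 × 70 = 7
  evening shift, Valley: 0.07 × 215 = 15.05
Post-stratified estimate = 57.65 → $58.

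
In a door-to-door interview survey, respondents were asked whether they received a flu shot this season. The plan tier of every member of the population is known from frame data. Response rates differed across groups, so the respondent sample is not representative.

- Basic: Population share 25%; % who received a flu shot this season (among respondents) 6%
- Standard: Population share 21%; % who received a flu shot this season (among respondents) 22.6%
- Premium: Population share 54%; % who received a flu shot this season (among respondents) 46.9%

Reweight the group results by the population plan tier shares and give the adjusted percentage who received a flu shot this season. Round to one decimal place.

31.6%

Each cell contributes population-share × respondent value:
  Basic: 0.25 × 6 = 1.5
  Standard: 0.21 × 22.6 = 4.746
  Premium: 0.54 × 46.9 = 25.326
Post-stratified estimate = 31.572 → 31.6%.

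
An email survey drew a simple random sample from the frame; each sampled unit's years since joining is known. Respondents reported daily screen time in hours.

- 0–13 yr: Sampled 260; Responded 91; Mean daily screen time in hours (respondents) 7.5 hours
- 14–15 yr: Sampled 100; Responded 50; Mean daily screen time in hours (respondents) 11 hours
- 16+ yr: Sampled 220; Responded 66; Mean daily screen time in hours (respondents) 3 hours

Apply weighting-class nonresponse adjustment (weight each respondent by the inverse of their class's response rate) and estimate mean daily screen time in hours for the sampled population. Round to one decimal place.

Class response rates: 0–13 yr 91/260 = 35%, 14–15 yr 50/100 = 50%, 16+ yr 66/220 = 30%.
Inverse-response-rate weighting restores each class to its sampled count, so class totals weight by n_sampled:
  0–13 yr: 260 × 7.5 = 1950
  14–15 yr: 100 × 11 = 1100
  16+ yr: 220 × 3 = 660
Adjusted estimate = 3710 / 580 = 6.39655 → 6.4.

6.4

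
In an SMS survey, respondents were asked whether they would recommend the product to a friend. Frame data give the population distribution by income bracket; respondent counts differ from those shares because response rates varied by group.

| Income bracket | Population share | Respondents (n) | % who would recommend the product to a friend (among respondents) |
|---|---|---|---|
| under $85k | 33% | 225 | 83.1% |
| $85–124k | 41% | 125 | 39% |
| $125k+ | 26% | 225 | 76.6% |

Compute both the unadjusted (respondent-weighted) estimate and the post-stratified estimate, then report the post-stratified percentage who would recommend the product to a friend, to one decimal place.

63.3%

Naive respondent-only estimate (weights = respondent counts):
  (225/575)×83.1 + (125/575)×39 + (225/575)×76.6 = 70.9696%
Post-stratifying to population shares instead:
  0.33×83.1 + 0.41×39 + 0.26×76.6 = 63.329%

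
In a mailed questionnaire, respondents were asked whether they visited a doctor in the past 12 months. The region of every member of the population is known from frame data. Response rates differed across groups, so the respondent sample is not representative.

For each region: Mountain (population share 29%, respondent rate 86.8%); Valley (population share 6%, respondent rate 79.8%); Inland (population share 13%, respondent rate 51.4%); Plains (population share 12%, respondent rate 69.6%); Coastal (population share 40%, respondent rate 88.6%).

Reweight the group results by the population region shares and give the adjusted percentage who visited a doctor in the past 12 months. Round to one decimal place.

Post-stratification weights by population share, not respondent share:
  Mountain: 0.29 × 86.8 = 25.172
  Valley: 0.06 × 79.8 = 4.788
  Inland: 0.13 × 51.4 = 6.682
  Plains: 0.12 × 69.6 = 8.352
  Coastal: 0.4 × 88.6 = 35.44
Post-stratified estimate = 80.434 → 80.4%.

80.4%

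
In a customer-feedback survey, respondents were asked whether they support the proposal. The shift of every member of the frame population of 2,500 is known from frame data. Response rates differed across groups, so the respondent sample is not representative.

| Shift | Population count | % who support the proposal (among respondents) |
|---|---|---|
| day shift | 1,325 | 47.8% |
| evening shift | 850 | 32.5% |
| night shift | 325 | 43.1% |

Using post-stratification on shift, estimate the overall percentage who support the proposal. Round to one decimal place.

Each cell contributes population-share × respondent value:
  day shift: (1,325/2,500) × 47.8 = 25.334
  evening shift: (850/2,500) × 32.5 = 11.05
  night shift: (325/2,500) × 43.1 = 5.603
Post-stratified estimate = 41.987 → 42.0%.

42.0%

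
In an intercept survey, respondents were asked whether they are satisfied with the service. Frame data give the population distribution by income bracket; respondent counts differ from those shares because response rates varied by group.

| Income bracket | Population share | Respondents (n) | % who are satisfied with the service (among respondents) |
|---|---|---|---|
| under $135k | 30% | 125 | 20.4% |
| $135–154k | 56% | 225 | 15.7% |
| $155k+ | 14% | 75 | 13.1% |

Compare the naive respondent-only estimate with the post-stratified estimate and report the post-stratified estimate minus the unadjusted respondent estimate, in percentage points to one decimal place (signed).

+0.1 percentage points

Naive respondent-only estimate (weights = respondent counts):
  (125/425)×20.4 + (225/425)×15.7 + (75/425)×13.1 = 16.6235%
Post-stratifying to population shares instead:
  0.3×20.4 + 0.56×15.7 + 0.14×13.1 = 16.746%
Difference = 16.746 − 16.6235 = 0.1225 pp.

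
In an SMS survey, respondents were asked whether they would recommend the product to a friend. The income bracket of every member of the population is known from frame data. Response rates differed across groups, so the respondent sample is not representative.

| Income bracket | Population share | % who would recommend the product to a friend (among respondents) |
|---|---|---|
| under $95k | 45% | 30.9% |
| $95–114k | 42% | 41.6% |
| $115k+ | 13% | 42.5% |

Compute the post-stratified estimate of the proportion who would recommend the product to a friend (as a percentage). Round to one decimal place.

36.9%

Post-stratification weights by population share, not respondent share:
  under $95k: 0.45 × 30.9 = 13.905
  $95–114k: 0.42 × 41.6 = 17.472
  $115k+: 0.13 × 42.5 = 5.525
Post-stratified estimate = 36.902 → 36.9%.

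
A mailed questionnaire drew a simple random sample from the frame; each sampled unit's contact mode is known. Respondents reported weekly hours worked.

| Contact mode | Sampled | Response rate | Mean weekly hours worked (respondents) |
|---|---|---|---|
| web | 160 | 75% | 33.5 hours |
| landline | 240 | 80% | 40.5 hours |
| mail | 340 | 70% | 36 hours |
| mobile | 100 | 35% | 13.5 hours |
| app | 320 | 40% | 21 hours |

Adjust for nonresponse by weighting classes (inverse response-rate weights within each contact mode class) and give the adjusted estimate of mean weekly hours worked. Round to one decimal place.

Inverse-response-rate weighting restores each class to its sampled count, so class totals weight by n_sampled:
  web: 160 × 33.5 = 5360
  landline: 240 × 40.5 = 9720
  mail: 340 × 36 = 12,240
  mobile: 100 × 13.5 = 1350
  app: 320 × 21 = 6720
Adjusted estimate = 35,390 / 1,160 = 30.5086 → 30.5.

30.5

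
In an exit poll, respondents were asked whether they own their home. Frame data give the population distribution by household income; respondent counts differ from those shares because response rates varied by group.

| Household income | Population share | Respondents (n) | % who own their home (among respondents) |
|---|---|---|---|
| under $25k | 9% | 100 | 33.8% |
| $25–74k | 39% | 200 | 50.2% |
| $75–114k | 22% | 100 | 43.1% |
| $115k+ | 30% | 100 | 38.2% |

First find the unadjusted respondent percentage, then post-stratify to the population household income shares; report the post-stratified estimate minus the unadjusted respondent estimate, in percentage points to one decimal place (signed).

Unadjusted (pooled respondent) estimate weights by respondent counts:
  (100/500)×33.8 + (200/500)×50.2 + (100/500)×43.1 + (100/500)×38.2 = 43.1%
Post-stratifying to population shares instead:
  0.09×33.8 + 0.39×50.2 + 0.22×43.1 + 0.3×38.2 = 43.562%
Difference = 43.562 − 43.1 = 0.462 pp.

+0.5 percentage points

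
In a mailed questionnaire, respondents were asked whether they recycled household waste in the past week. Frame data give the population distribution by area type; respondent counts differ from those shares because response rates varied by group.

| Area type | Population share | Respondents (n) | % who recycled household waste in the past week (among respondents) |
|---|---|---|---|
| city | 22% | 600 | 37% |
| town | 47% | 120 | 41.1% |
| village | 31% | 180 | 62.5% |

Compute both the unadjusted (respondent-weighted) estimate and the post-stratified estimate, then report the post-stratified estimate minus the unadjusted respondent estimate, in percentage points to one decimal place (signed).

+4.2 percentage points

Without adjustment, the pooled respondent share is:
  (600/900)×37 + (120/900)×41.1 + (180/900)×62.5 = 42.6467%
Reweighting by population area type shares:
  0.22×37 + 0.47×41.1 + 0.31×62.5 = 46.832%
Difference = 46.832 − 42.6467 = 4.1853 pp.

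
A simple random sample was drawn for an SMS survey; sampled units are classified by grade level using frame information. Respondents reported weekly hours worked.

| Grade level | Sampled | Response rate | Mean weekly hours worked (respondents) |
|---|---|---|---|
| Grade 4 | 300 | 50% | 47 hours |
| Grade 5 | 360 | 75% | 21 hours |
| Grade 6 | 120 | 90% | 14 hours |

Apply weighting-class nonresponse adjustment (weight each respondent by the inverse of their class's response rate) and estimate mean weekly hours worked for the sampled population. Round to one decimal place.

With weight = n_sampled/n_responded per class, the weighted class total is n_sampled:
  Grade 4: 300 × 47 = 14,100
  Grade 5: 360 × 21 = 7560
  Grade 6: 120 × 14 = 1680
Adjusted estimate = 23,340 / 780 = 29.9231 → 29.9.

29.9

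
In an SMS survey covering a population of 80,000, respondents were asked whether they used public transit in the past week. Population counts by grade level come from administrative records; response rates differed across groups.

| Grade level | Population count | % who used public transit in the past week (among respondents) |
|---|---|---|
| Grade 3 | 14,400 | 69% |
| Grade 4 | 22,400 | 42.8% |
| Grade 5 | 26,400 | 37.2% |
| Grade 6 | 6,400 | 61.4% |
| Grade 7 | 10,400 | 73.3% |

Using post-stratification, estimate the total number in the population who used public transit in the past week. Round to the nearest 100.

40,900

Estimated count per cell = population count × respondent percentage:
  Grade 3: 14,400 × 69% = 9936
  Grade 4: 22,400 × 42.8% = 9587.2
  Grade 5: 26,400 × 37.2% = 9820.8
  Grade 6: 6,400 × 61.4% = 3929.6
  Grade 7: 10,400 × 73.3% = 7623.2
Estimated total = 40896.8 → 40,900.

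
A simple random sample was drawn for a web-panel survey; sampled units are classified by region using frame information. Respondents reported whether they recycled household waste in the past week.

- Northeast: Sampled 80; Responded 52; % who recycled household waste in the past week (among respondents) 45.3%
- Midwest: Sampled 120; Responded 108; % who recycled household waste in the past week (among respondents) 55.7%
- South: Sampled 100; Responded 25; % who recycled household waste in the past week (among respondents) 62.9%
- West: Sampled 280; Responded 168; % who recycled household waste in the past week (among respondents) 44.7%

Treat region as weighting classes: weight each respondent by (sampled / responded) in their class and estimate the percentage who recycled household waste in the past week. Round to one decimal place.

Class response rates: Northeast 52/80 = 65%, Midwest 108/120 = 90%, South 25/100 = 25%, West 168/280 = 60%.
Weighting each respondent by the inverse class response rate inflates each class back to its sampled size, so the class weight is n_sampled:
  Northeast: 80 × 45.3 = 3624
  Midwest: 120 × 55.7 = 6684
  South: 100 × 62.9 = 6290
  West: 280 × 44.7 = 12,516
Adjusted estimate = 29,114 / 580 = 50.1966 → 50.2%.

50.2%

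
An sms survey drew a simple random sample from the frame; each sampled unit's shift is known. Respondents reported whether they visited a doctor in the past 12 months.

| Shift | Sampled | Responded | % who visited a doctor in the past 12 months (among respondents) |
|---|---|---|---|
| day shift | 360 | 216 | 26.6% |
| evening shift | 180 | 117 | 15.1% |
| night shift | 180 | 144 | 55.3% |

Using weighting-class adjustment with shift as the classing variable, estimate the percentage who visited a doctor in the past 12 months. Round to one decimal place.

30.9%

Response rates by class: day shift 216/360 = 60%, evening shift 117/180 = 65%, night shift 144/180 = 80%.
Inverse-response-rate weighting restores each class to its sampled count, so class totals weight by n_sampled:
  day shift: 360 × 26.6 = 9576
  evening shift: 180 × 15.1 = 2718
  night shift: 180 × 55.3 = 9954
Adjusted estimate = 22,248 / 720 = 30.9 → 30.9%.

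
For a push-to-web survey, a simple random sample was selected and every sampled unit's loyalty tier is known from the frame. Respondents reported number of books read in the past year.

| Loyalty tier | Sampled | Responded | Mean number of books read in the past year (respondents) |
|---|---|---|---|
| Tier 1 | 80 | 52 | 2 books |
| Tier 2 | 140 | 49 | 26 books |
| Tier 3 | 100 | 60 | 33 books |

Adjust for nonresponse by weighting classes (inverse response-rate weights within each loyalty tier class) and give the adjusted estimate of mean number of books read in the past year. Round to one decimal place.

22.2

Class response rates: Tier 1 52/80 = 65%, Tier 2 49/140 = 35%, Tier 3 60/100 = 60%.
With weight = n_sampled/n_responded per class, the weighted class total is n_sampled:
  Tier 1: 80 × 2 = 160
  Tier 2: 140 × 26 = 3640
  Tier 3: 100 × 33 = 3300
Adjusted estimate = 7100 / 320 = 22.1875 → 22.2.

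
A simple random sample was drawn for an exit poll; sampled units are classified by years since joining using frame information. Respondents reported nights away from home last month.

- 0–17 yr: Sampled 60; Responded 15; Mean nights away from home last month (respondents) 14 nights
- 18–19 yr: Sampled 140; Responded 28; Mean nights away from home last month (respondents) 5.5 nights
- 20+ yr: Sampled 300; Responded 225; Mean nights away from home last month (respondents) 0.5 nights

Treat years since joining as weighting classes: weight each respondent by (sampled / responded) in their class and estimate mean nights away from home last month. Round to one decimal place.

3.5

Response rates by class: 0–17 yr 15/60 = 25%, 18–19 yr 28/140 = 20%, 20+ yr 225/300 = 75%.
Each respondent's weight = sampled/responded in their class; summing within a class gives n_sampled, so:
  0–17 yr: 60 × 14 = 840
  18–19 yr: 140 × 5.5 = 770
  20+ yr: 300 × 0.5 = 150
Adjusted estimate = 1760 / 500 = 3.52 → 3.5.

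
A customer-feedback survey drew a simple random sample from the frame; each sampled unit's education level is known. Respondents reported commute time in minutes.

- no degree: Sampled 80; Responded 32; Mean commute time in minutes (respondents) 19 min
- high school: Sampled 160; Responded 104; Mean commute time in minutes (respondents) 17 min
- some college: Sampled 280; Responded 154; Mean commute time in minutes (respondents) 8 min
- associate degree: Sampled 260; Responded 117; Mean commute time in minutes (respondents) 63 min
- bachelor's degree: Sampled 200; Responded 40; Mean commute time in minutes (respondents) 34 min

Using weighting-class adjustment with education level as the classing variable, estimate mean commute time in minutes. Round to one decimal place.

Class response rates: no degree 32/80 = 40%, high school 104/160 = 65%, some college 154/280 = 55%, associate degree 117/260 = 45%, bachelor's degree 40/200 = 20%.
With weight = n_sampled/n_responded per class, the weighted class total is n_sampled:
  no degree: 80 × 19 = 1520
  high school: 160 × 17 = 2720
  some college: 280 × 8 = 2240
  associate degree: 260 × 63 = 16,380
  bachelor's degree: 200 × 34 = 6800
Adjusted estimate = 29,660 / 980 = 30.2653 → 30.3.

30.3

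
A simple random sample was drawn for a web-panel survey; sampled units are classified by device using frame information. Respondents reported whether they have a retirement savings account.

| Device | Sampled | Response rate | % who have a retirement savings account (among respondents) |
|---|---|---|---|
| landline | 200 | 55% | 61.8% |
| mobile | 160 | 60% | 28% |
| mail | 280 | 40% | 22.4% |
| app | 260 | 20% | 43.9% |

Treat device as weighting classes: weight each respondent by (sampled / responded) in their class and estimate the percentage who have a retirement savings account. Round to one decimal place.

38.4%

Inverse-response-rate weighting restores each class to its sampled count, so class totals weight by n_sampled:
  landline: 200 × 61.8 = 12,360
  mobile: 160 × 28 = 4480
  mail: 280 × 22.4 = 6272
  app: 260 × 43.9 = 11,414
Adjusted estimate = 34,526 / 900 = 38.3622 → 38.4%.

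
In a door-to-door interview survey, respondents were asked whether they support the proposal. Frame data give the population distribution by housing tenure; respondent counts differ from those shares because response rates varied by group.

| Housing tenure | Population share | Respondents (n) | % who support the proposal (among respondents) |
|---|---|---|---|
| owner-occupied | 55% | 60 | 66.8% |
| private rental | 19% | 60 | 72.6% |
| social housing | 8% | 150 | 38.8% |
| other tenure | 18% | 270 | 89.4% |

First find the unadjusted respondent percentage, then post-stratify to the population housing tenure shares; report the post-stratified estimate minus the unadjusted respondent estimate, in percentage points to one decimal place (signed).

-1.2 percentage points

Unadjusted (pooled respondent) estimate weights by respondent counts:
  (60/540)×66.8 + (60/540)×72.6 + (150/540)×38.8 + (270/540)×89.4 = 70.9667%
Post-stratifying to population shares instead:
  0.55×66.8 + 0.19×72.6 + 0.08×38.8 + 0.18×89.4 = 69.73%
Difference = 69.73 − 70.9667 = -1.2367 pp.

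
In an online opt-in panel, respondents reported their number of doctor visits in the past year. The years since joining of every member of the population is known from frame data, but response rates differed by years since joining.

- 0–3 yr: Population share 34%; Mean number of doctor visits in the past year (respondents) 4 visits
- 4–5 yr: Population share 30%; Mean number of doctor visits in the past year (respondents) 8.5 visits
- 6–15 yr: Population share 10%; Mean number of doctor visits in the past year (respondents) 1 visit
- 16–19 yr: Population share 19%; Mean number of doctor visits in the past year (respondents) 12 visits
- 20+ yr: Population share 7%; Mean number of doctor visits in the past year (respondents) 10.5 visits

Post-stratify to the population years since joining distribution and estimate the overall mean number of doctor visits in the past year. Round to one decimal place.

Post-stratification weights by population share, not respondent share:
  0–3 yr: 0.34 × 4 = 1.36
  4–5 yr: 0.3 × 8.5 = 2.55
  6–15 yr: 0.1 × 1 = 0.1
  16–19 yr: 0.19 × 12 = 2.28
  20+ yr: 0.07 × 10.5 = 0.735
Post-stratified estimate = 7.025 → 7.0.

7.0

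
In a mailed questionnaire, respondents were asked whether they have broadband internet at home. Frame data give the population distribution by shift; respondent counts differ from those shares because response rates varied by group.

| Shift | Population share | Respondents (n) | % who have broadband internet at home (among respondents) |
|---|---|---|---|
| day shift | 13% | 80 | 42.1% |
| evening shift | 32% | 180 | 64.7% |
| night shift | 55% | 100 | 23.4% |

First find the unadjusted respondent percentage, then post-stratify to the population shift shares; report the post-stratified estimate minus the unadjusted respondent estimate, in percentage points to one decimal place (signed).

Without adjustment, the pooled respondent share is:
  (80/360)×42.1 + (180/360)×64.7 + (100/360)×23.4 = 48.2056%
Post-stratified estimate weights by population shares:
  0.13×42.1 + 0.32×64.7 + 0.55×23.4 = 39.047%
Difference = 39.047 − 48.2056 = -9.1586 pp.

-9.2 percentage points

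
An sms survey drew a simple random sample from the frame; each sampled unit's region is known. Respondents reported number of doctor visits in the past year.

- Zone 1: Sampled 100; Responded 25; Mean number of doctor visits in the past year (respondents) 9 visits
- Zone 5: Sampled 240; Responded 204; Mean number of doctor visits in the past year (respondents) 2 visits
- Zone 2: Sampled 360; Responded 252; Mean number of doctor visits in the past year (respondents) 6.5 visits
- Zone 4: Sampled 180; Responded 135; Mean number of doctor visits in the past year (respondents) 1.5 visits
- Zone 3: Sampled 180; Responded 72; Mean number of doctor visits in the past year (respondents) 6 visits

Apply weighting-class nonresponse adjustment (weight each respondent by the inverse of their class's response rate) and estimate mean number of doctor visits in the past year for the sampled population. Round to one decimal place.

4.8

Class response rates: Zone 1 25/100 = 25%, Zone 5 204/240 = 85%, Zone 2 252/360 = 70%, Zone 4 135/180 = 75%, Zone 3 72/180 = 40%.
Each respondent's weight = sampled/responded in their class; summing within a class gives n_sampled, so:
  Zone 1: 100 × 9 = 900
  Zone 5: 240 × 2 = 480
  Zone 2: 360 × 6.5 = 2340
  Zone 4: 180 × 1.5 = 270
  Zone 3: 180 × 6 = 1080
Adjusted estimate = 5070 / 1,060 = 4.78302 → 4.8.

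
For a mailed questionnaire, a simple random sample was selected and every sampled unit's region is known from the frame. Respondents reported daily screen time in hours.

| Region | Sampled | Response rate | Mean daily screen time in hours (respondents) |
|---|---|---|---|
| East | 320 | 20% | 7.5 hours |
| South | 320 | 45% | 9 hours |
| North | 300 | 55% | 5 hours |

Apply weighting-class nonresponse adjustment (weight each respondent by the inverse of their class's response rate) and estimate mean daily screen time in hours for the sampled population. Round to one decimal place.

Inverse-response-rate weighting restores each class to its sampled count, so class totals weight by n_sampled:
  East: 320 × 7.5 = 2400
  South: 320 × 9 = 2880
  North: 300 × 5 = 1500
Adjusted estimate = 6780 / 940 = 7.21277 → 7.2.

7.2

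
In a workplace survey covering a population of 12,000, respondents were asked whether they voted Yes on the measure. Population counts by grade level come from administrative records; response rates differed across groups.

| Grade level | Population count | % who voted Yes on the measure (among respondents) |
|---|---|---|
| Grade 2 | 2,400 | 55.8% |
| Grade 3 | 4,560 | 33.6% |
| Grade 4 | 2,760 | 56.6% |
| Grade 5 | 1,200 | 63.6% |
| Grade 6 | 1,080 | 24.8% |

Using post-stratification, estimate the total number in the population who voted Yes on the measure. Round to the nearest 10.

Apply each group's respondent rate to its population count:
  Grade 2: 2,400 × 55.8% = 1339.2
  Grade 3: 4,560 × 33.6% = 1532.16
  Grade 4: 2,760 × 56.6% = 1562.16
  Grade 5: 1,200 × 63.6% = 763.2
  Grade 6: 1,080 × 24.8% = 267.84
Estimated total = 5464.56 → 5,460.

5,460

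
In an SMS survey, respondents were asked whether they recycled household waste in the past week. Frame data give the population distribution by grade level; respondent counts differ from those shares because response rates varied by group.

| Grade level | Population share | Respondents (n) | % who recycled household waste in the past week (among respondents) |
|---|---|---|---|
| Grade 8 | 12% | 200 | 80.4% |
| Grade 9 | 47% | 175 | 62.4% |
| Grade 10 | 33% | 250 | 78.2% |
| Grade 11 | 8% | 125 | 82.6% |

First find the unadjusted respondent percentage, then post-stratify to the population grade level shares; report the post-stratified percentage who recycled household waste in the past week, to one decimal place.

71.4%

Naive respondent-only estimate (weights = respondent counts):
  (200/750)×80.4 + (175/750)×62.4 + (250/750)×78.2 + (125/750)×82.6 = 75.8333%
Post-stratified estimate weights by population shares:
  0.12×80.4 + 0.47×62.4 + 0.33×78.2 + 0.08×82.6 = 71.39%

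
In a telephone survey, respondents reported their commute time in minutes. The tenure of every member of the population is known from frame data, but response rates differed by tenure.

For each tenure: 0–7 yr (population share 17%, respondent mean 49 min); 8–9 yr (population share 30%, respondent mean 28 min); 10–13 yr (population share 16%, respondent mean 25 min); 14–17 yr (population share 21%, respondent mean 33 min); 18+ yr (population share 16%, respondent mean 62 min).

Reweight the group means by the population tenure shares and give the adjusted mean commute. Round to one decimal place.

37.6

Reweight to the known tenure distribution:
  0–7 yr: 0.17 × 49 = 8.33
  8–9 yr: 0.3 × 28 = 8.4
  10–13 yr: 0.16 × 25 = 4
  14–17 yr: 0.21 × 33 = 6.93
  18+ yr: 0.16 × 62 = 9.92
Post-stratified estimate = 37.58 → 37.6.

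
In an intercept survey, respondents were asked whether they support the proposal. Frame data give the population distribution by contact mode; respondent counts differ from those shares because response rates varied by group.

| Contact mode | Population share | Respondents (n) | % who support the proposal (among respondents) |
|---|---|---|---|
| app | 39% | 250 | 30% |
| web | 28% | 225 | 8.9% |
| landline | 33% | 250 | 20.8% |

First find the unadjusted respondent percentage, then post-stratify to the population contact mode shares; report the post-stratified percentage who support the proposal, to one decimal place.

Without adjustment, the pooled respondent share is:
  (250/725)×30 + (225/725)×8.9 + (250/725)×20.8 = 20.2793%
Post-stratified estimate weights by population shares:
  0.39×30 + 0.28×8.9 + 0.33×20.8 = 21.056%

21.1%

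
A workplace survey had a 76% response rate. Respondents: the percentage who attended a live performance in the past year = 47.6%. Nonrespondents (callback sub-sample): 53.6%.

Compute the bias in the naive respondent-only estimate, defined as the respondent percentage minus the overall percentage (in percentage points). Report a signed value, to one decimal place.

-1.4 percentage points

Nonresponse fraction = 1 − 0.76 = 0.24.
Bias = (nonresponse fraction) × (respondent percentage − nonrespondent percentage)
     = 0.24 × (47.6 − 53.6) = 0.24 × -6 = -1.44.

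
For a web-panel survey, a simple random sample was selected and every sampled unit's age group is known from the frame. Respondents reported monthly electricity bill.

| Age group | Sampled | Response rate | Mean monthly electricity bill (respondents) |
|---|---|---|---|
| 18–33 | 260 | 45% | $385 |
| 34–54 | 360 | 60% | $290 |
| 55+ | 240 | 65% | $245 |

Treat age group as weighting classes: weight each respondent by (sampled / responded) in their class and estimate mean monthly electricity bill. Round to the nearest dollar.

$306

Weighting each respondent by the inverse class response rate inflates each class back to its sampled size, so the class weight is n_sampled:
  18–33: 260 × 385 = 100,100
  34–54: 360 × 290 = 104,400
  55+: 240 × 245 = 58,800
Adjusted estimate = 263,300 / 860 = 306.163 → $306.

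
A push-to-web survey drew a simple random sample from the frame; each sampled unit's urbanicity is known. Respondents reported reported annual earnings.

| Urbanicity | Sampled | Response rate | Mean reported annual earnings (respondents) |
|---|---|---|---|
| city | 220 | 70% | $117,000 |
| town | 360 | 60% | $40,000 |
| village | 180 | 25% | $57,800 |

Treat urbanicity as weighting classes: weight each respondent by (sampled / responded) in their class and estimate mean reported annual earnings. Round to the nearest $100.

With weight = n_sampled/n_responded per class, the weighted class total is n_sampled:
  city: 220 × 117,000 = 25,740,000
  town: 360 × 40,000 = 14,400,000
  village: 180 × 57,800 = 10,404,000
Adjusted estimate = 50,544,000 / 760 = 66505.3 → $66,500.

$66,500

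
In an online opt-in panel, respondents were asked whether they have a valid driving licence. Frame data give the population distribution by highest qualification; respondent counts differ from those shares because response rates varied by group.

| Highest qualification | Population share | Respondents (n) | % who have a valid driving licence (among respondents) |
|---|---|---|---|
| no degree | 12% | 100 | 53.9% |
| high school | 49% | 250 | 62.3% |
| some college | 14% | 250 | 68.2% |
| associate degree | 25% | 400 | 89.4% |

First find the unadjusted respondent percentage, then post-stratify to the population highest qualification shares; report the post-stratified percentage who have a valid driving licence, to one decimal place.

Naive respondent-only estimate (weights = respondent counts):
  (100/1000)×53.9 + (250/1000)×62.3 + (250/1000)×68.2 + (400/1000)×89.4 = 73.775%
Reweighting by population highest qualification shares:
  0.12×53.9 + 0.49×62.3 + 0.14×68.2 + 0.25×89.4 = 68.893%

68.9%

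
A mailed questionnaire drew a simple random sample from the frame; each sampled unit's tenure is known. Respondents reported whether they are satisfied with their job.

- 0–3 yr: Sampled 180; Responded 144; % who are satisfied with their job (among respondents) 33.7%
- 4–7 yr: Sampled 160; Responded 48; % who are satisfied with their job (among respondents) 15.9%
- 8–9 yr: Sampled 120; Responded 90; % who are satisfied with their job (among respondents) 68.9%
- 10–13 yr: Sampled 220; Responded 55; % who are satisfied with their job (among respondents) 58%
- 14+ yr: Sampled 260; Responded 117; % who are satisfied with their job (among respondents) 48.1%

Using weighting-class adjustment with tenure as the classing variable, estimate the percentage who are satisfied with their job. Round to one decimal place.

Class response rates: 0–3 yr 144/180 = 80%, 4–7 yr 48/160 = 30%, 8–9 yr 90/120 = 75%, 10–13 yr 55/220 = 25%, 14+ yr 117/260 = 45%.
Inverse-response-rate weighting restores each class to its sampled count, so class totals weight by n_sampled:
  0–3 yr: 180 × 33.7 = 6066
  4–7 yr: 160 × 15.9 = 2544
  8–9 yr: 120 × 68.9 = 8268
  10–13 yr: 220 × 58 = 12,760
  14+ yr: 260 × 48.1 = 12,506
Adjusted estimate = 42,144 / 940 = 44.834 → 44.8%.

44.8%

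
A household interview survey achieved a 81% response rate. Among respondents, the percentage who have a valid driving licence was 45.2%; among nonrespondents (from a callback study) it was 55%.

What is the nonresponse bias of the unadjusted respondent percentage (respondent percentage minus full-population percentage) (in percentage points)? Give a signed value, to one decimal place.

Nonresponse fraction = 1 − 0.81 = 0.19.
Bias = (nonresponse fraction) × (respondent percentage − nonrespondent percentage)
     = 0.19 × (45.2 − 55) = 0.19 × -9.8 = -1.862.

-1.9 percentage points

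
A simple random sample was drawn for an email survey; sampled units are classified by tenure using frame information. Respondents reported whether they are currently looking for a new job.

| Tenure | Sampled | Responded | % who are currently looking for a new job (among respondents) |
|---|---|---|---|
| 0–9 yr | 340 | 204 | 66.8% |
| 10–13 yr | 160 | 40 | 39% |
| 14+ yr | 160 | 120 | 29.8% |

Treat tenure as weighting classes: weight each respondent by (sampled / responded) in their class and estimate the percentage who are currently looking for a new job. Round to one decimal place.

51.1%

Response rates by class: 0–9 yr 204/340 = 60%, 10–13 yr 40/160 = 25%, 14+ yr 120/160 = 75%.
Weighting each respondent by the inverse class response rate inflates each class back to its sampled size, so the class weight is n_sampled:
  0–9 yr: 340 × 66.8 = 22,712
  10–13 yr: 160 × 39 = 6240
  14+ yr: 160 × 29.8 = 4768
Adjusted estimate = 33,720 / 660 = 51.0909 → 51.1%.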